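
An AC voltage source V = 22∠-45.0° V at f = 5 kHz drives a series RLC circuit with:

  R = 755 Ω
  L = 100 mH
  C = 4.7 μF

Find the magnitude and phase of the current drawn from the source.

Step 1 — Angular frequency: ω = 2π·f = 2π·5000 = 3.142e+04 rad/s.
Step 2 — Component impedances:
  R: Z = R = 755 Ω
  L: Z = jωL = j·3.142e+04·0.1 = 0 + j3142 Ω
  C: Z = 1/(jωC) = -j/(ω·C) = 0 - j6.773 Ω
Step 3 — Series combination: Z_total = R + L + C = 755 + j3135 Ω = 3224∠76.5° Ω.
Step 4 — Source phasor: V = 22∠-45.0° V = 15.56 - j15.56 V.
Step 5 — Ohm's law: I = V / Z_total = (15.56 - j15.56) / (755 + j3135) = -0.003561 - j0.00582 A.
Step 6 — Convert to polar: |I| = 0.006823 A, ∠I = -121.5°.

I = 0.006823∠-121.5° A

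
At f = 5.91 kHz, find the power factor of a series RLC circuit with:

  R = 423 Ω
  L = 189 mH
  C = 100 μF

Step 1 — Angular frequency: ω = 2π·f = 2π·5910 = 3.713e+04 rad/s.
Step 2 — Component impedances:
  R: Z = R = 423 Ω
  L: Z = jωL = j·3.713e+04·0.189 = 0 + j7018 Ω
  C: Z = 1/(jωC) = -j/(ω·C) = 0 - j0.2693 Ω
Step 3 — Series combination: Z_total = R + L + C = 423 + j7018 Ω = 7031∠86.6° Ω.
Step 4 — Power factor: PF = cos(φ) = Re(Z)/|Z| = 423/7031 = 0.06016.
Step 5 — Type: Im(Z) = 7018 ⇒ lagging (phase φ = 86.6°).

PF = 0.06016 (lagging, φ = 86.6°)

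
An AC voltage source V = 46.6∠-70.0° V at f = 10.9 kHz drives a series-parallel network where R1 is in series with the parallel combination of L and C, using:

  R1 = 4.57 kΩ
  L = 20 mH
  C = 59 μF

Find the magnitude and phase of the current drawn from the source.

Step 1 — Angular frequency: ω = 2π·f = 2π·1.09e+04 = 6.849e+04 rad/s.
Step 2 — Component impedances:
  R1: Z = R = 4570 Ω
  L: Z = jωL = j·6.849e+04·0.02 = 0 + j1370 Ω
  C: Z = 1/(jωC) = -j/(ω·C) = 0 - j0.2475 Ω
Step 3 — Parallel branch: L || C = 1/(1/L + 1/C) = 0 - j0.2475 Ω.
Step 4 — Series with R1: Z_total = R1 + (L || C) = 4570 - j0.2475 Ω = 4570∠-0.0° Ω.
Step 5 — Source phasor: V = 46.6∠-70.0° V = 15.94 - j43.79 V.
Step 6 — Ohm's law: I = V / Z_total = (15.94 - j43.79) / (4570 - j0.2475) = 0.003488 - j0.009582 A.
Step 7 — Convert to polar: |I| = 0.0102 A, ∠I = -70.0°.

I = 0.0102∠-70.0° A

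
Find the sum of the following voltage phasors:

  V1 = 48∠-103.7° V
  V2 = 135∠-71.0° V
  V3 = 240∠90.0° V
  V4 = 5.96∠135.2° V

Step 1 — Convert each phasor to rectangular form:
  V1 = 48·(cos(-103.7°) + j·sin(-103.7°)) = -11.37 - j46.63 V
  V2 = 135·(cos(-71.0°) + j·sin(-71.0°)) = 43.95 - j127.6 V
  V3 = 240·(cos(90.0°) + j·sin(90.0°)) = 0 + j240 V
  V4 = 5.96·(cos(135.2°) + j·sin(135.2°)) = -4.229 + j4.2 V
Step 2 — Sum components: V_total = 28.35 + j69.92 V.
Step 3 — Convert to polar: |V_total| = 75.45 V, ∠V_total = 67.9°.

V_total = 75.45∠67.9° V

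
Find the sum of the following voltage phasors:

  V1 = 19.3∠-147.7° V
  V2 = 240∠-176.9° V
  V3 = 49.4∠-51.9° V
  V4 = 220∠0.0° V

Step 1 — Convert each phasor to rectangular form:
  V1 = 19.3·(cos(-147.7°) + j·sin(-147.7°)) = -16.31 - j10.31 V
  V2 = 240·(cos(-176.9°) + j·sin(-176.9°)) = -239.6 - j12.98 V
  V3 = 49.4·(cos(-51.9°) + j·sin(-51.9°)) = 30.48 - j38.87 V
  V4 = 220·(cos(0.0°) + j·sin(0.0°)) = 220 V
Step 2 — Sum components: V_total = -5.481 - j62.17 V.
Step 3 — Convert to polar: |V_total| = 62.41 V, ∠V_total = -95.0°.

V_total = 62.41∠-95.0° V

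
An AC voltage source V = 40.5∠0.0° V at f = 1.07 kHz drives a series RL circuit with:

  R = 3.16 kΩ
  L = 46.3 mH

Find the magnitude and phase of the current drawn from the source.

Step 1 — Angular frequency: ω = 2π·f = 2π·1070 = 6723 rad/s.
Step 2 — Component impedances:
  R: Z = R = 3160 Ω
  L: Z = jωL = j·6723·0.0463 = 0 + j311.3 Ω
Step 3 — Series combination: Z_total = R + L = 3160 + j311.3 Ω = 3175∠5.6° Ω.
Step 4 — Source phasor: V = 40.5∠0.0° V = 40.5 V.
Step 5 — Ohm's law: I = V / Z_total = (40.5) / (3160 + j311.3) = 0.01269 - j0.00125 A.
Step 6 — Convert to polar: |I| = 0.01275 A, ∠I = -5.6°.

I = 0.01275∠-5.6° A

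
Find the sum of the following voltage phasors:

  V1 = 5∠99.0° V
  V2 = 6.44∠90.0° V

Step 1 — Convert each phasor to rectangular form:
  V1 = 5·(cos(99.0°) + j·sin(99.0°)) = -0.7822 + j4.938 V
  V2 = 6.44·(cos(90.0°) + j·sin(90.0°)) = 0 + j6.44 V
Step 2 — Sum components: V_total = -0.7822 + j11.38 V.
Step 3 — Convert to polar: |V_total| = 11.41 V, ∠V_total = 93.9°.

V_total = 11.41∠93.9° V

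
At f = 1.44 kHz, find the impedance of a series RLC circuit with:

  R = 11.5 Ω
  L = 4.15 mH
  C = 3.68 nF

Step 1 — Angular frequency: ω = 2π·f = 2π·1440 = 9048 rad/s.
Step 2 — Component impedances:
  R: Z = R = 11.5 Ω
  L: Z = jωL = j·9048·0.00415 = 0 + j37.55 Ω
  C: Z = 1/(jωC) = -j/(ω·C) = 0 - j3.003e+04 Ω
Step 3 — Series combination: Z_total = R + L + C = 11.5 - j3e+04 Ω = 3e+04∠-90.0° Ω.

Z = 11.5 - j3e+04 Ω = 3e+04∠-90.0° Ω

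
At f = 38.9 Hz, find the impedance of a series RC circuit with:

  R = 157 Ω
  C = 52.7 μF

Step 1 — Angular frequency: ω = 2π·f = 2π·38.9 = 244.4 rad/s.
Step 2 — Component impedances:
  R: Z = R = 157 Ω
  C: Z = 1/(jωC) = -j/(ω·C) = 0 - j77.64 Ω
Step 3 — Series combination: Z_total = R + C = 157 - j77.64 Ω = 175.1∠-26.3° Ω.

Z = 157 - j77.64 Ω = 175.1∠-26.3° Ω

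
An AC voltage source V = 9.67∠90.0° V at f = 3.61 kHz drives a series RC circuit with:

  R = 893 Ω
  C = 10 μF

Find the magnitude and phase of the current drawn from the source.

Step 1 — Angular frequency: ω = 2π·f = 2π·3610 = 2.268e+04 rad/s.
Step 2 — Component impedances:
  R: Z = R = 893 Ω
  C: Z = 1/(jωC) = -j/(ω·C) = 0 - j4.409 Ω
Step 3 — Series combination: Z_total = R + C = 893 - j4.409 Ω = 893∠-0.3° Ω.
Step 4 — Source phasor: V = 9.67∠90.0° V = 0 + j9.67 V.
Step 5 — Ohm's law: I = V / Z_total = (0 + j9.67) / (893 - j4.409) = -5.346e-05 + j0.01083 A.
Step 6 — Convert to polar: |I| = 0.01083 A, ∠I = 90.3°.

I = 0.01083∠90.3° A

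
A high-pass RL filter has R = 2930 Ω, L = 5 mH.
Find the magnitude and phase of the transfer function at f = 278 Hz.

Step 1 — Angular frequency: ω = 2π·278 = 1747 rad/s.
Step 2 — Transfer function: H(jω) = jωL/(R + jωL).
Step 3 — Numerator jωL = j·8.734; denominator R + jωL = 2930 + j8.734.
Step 4 — H = 8.885e-06 + j0.002981.
Step 5 — Magnitude: |H| = 0.002981 (-50.5 dB); phase: φ = 89.8°.

|H| = 0.002981 (-50.5 dB), φ = 89.8°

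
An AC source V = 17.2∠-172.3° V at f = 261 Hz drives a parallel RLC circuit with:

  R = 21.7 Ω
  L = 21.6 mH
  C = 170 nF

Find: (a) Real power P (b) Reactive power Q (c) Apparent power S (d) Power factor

Step 1 — Angular frequency: ω = 2π·f = 2π·261 = 1640 rad/s.
Step 2 — Component impedances:
  R: Z = R = 21.7 Ω
  L: Z = jωL = j·1640·0.0216 = 0 + j35.42 Ω
  C: Z = 1/(jωC) = -j/(ω·C) = 0 - j3587 Ω
Step 3 — Parallel combination: 1/Z_total = 1/R + 1/L + 1/C; Z_total = 15.86 + j9.622 Ω = 18.55∠31.2° Ω.
Step 4 — Source phasor: V = 17.2∠-172.3° V = -17.04 - j2.305 V.
Step 5 — Current: I = V / Z = -0.8499 + j0.3702 A = 0.927∠156.5° A.
Step 6 — Complex power: S = V·I* = 13.63 + j8.269 VA.
Step 7 — Real power: P = Re(S) = 13.63 W.
Step 8 — Reactive power: Q = Im(S) = 8.269 VAR.
Step 9 — Apparent power: |S| = 15.95 VA.
Step 10 — Power factor: PF = P/|S| = 0.855 (lagging).

(a) P = 13.63 W  (b) Q = 8.269 VAR  (c) S = 15.95 VA  (d) PF = 0.855 (lagging)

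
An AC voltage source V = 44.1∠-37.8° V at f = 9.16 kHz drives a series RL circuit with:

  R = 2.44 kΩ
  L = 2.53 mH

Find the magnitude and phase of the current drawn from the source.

Step 1 — Angular frequency: ω = 2π·f = 2π·9160 = 5.755e+04 rad/s.
Step 2 — Component impedances:
  R: Z = R = 2440 Ω
  L: Z = jωL = j·5.755e+04·0.00253 = 0 + j145.6 Ω
Step 3 — Series combination: Z_total = R + L = 2440 + j145.6 Ω = 2444∠3.4° Ω.
Step 4 — Source phasor: V = 44.1∠-37.8° V = 34.85 - j27.03 V.
Step 5 — Ohm's law: I = V / Z_total = (34.85 - j27.03) / (2440 + j145.6) = 0.01357 - j0.01189 A.
Step 6 — Convert to polar: |I| = 0.01804 A, ∠I = -41.2°.

I = 0.01804∠-41.2° A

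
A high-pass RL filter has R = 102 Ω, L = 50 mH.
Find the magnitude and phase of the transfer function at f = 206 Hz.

Step 1 — Angular frequency: ω = 2π·206 = 1294 rad/s.
Step 2 — Transfer function: H(jω) = jωL/(R + jωL).
Step 3 — Numerator jωL = j·64.72; denominator R + jωL = 102 + j64.72.
Step 4 — H = 0.287 + j0.4524.
Step 5 — Magnitude: |H| = 0.5357 (-5.4 dB); phase: φ = 57.6°.

|H| = 0.5357 (-5.4 dB), φ = 57.6°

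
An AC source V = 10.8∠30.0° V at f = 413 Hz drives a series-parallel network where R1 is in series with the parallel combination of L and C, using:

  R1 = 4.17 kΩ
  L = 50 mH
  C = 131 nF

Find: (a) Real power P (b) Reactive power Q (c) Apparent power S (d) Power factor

Step 1 — Angular frequency: ω = 2π·f = 2π·413 = 2595 rad/s.
Step 2 — Component impedances:
  R1: Z = R = 4170 Ω
  L: Z = jωL = j·2595·0.05 = 0 + j129.7 Ω
  C: Z = 1/(jωC) = -j/(ω·C) = 0 - j2942 Ω
Step 3 — Parallel branch: L || C = 1/(1/L + 1/C) = 0 + j135.7 Ω.
Step 4 — Series with R1: Z_total = R1 + (L || C) = 4170 + j135.7 Ω = 4172∠1.9° Ω.
Step 5 — Source phasor: V = 10.8∠30.0° V = 9.353 + j5.4 V.
Step 6 — Current: I = V / Z = 0.002283 + j0.001221 A = 0.002589∠28.1° A.
Step 7 — Complex power: S = V·I* = 0.02794 + j0.0009095 VA.
Step 8 — Real power: P = Re(S) = 0.02794 W.
Step 9 — Reactive power: Q = Im(S) = 0.0009095 VAR.
Step 10 — Apparent power: |S| = 0.02796 VA.
Step 11 — Power factor: PF = P/|S| = 0.9995 (lagging).

(a) P = 0.02794 W  (b) Q = 0.0009095 VAR  (c) S = 0.02796 VA  (d) PF = 0.9995 (lagging)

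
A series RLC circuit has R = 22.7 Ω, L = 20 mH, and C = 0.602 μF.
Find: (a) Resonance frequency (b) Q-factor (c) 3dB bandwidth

Step 1 — Resonance condition Im(Z)=0 gives ω₀ = 1/√(LC).
Step 2 — ω₀ = 1/√(0.02·6.02e-07) = 9114 rad/s.
Step 3 — f₀ = ω₀/(2π) = 1450 Hz.
Step 4 — Series Q: Q = ω₀L/R = 9114·0.02/22.7 = 8.03.
Step 5 — 3dB bandwidth: Δω = ω₀/Q = 1135 rad/s; BW = Δω/(2π) = 180.6 Hz.

(a) f₀ = 1450 Hz  (b) Q = 8.03  (c) BW = 180.6 Hz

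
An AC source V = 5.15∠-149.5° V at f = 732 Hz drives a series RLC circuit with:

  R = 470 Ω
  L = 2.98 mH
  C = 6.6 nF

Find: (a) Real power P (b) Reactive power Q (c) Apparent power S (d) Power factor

Step 1 — Angular frequency: ω = 2π·f = 2π·732 = 4599 rad/s.
Step 2 — Component impedances:
  R: Z = R = 470 Ω
  L: Z = jωL = j·4599·0.00298 = 0 + j13.71 Ω
  C: Z = 1/(jωC) = -j/(ω·C) = 0 - j3.294e+04 Ω
Step 3 — Series combination: Z_total = R + L + C = 470 - j3.293e+04 Ω = 3.293e+04∠-89.2° Ω.
Step 4 — Source phasor: V = 5.15∠-149.5° V = -4.437 - j2.614 V.
Step 5 — Current: I = V / Z = 7.744e-05 - j0.0001359 A = 0.0001564∠-60.3° A.
Step 6 — Complex power: S = V·I* = 1.149e-05 - j0.0008053 VA.
Step 7 — Real power: P = Re(S) = 1.149e-05 W.
Step 8 — Reactive power: Q = Im(S) = -0.0008053 VAR.
Step 9 — Apparent power: |S| = 0.0008054 VA.
Step 10 — Power factor: PF = P/|S| = 0.01427 (leading).

(a) P = 1.149e-05 W  (b) Q = -0.0008053 VAR  (c) S = 0.0008054 VA  (d) PF = 0.01427 (leading)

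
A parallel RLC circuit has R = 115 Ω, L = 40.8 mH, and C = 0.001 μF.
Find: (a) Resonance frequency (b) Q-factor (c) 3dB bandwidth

Step 1 — Resonance: ω₀ = 1/√(LC) = 1/√(0.0408·1e-09) = 1.566e+05 rad/s.
Step 2 — f₀ = ω₀/(2π) = 2.492e+04 Hz.
Step 3 — Parallel Q: Q = R/(ω₀L) = 115/(1.566e+05·0.0408) = 0.018.
Step 4 — Bandwidth: Δω = ω₀/Q = 8.696e+06 rad/s; BW = Δω/(2π) = 1.384e+06 Hz.

(a) f₀ = 2.492e+04 Hz  (b) Q = 0.018  (c) BW = 1.384e+06 Hz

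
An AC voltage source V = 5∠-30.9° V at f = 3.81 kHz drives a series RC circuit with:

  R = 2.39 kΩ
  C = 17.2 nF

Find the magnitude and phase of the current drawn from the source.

Step 1 — Angular frequency: ω = 2π·f = 2π·3810 = 2.394e+04 rad/s.
Step 2 — Component impedances:
  R: Z = R = 2390 Ω
  C: Z = 1/(jωC) = -j/(ω·C) = 0 - j2429 Ω
Step 3 — Series combination: Z_total = R + C = 2390 - j2429 Ω = 3407∠-45.5° Ω.
Step 4 — Source phasor: V = 5∠-30.9° V = 4.29 - j2.568 V.
Step 5 — Ohm's law: I = V / Z_total = (4.29 - j2.568) / (2390 - j2429) = 0.00142 + j0.0003689 A.
Step 6 — Convert to polar: |I| = 0.001467 A, ∠I = 14.6°.

I = 0.001467∠14.6° A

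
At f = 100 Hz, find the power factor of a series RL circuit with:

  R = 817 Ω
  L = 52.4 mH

Step 1 — Angular frequency: ω = 2π·f = 2π·100 = 628.3 rad/s.
Step 2 — Component impedances:
  R: Z = R = 817 Ω
  L: Z = jωL = j·628.3·0.0524 = 0 + j32.92 Ω
Step 3 — Series combination: Z_total = R + L = 817 + j32.92 Ω = 817.7∠2.3° Ω.
Step 4 — Power factor: PF = cos(φ) = Re(Z)/|Z| = 817/817.66 = 0.9992.
Step 5 — Type: Im(Z) = 32.92 ⇒ lagging (phase φ = 2.3°).

PF = 0.9992 (lagging, φ = 2.3°)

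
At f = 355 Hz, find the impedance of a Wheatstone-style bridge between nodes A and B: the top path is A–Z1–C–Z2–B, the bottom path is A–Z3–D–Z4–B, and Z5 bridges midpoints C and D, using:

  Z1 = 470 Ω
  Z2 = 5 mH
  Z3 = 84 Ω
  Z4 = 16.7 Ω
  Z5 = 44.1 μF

Step 1 — Angular frequency: ω = 2π·f = 2π·355 = 2231 rad/s.
Step 2 — Component impedances:
  Z1: Z = R = 470 Ω
  Z2: Z = jωL = j·2231·0.005 = 0 + j11.15 Ω
  Z3: Z = R = 84 Ω
  Z4: Z = R = 16.7 Ω
  Z5: Z = 1/(jωC) = -j/(ω·C) = 0 - j10.17 Ω
Step 3 — Bridge requires nodal analysis (the Z5 bridge couples midpoints C and D, so the two paths cannot be reduced to a simple series/parallel combination). Setting node B to ground and injecting 1 A at node A, the 3-node admittance system at A, C, D solves to V_A = Z_AB = 71.77 + j3.769 Ω = 71.87∠3.0° Ω.

Z = 71.77 + j3.769 Ω = 71.87∠3.0° Ω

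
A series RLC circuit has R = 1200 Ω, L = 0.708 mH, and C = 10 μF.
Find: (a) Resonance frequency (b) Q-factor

Step 1 — Resonance condition Im(Z)=0 gives ω₀ = 1/√(LC).
Step 2 — ω₀ = 1/√(0.000708·1e-05) = 1.188e+04 rad/s.
Step 3 — f₀ = ω₀/(2π) = 1891 Hz.
Step 4 — Series Q: Q = ω₀L/R = 1.188e+04·0.000708/1200 = 0.007012.

(a) f₀ = 1891 Hz  (b) Q = 0.007012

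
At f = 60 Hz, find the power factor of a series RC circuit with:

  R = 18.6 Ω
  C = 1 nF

Step 1 — Angular frequency: ω = 2π·f = 2π·60 = 377 rad/s.
Step 2 — Component impedances:
  R: Z = R = 18.6 Ω
  C: Z = 1/(jωC) = -j/(ω·C) = 0 - j2.653e+06 Ω
Step 3 — Series combination: Z_total = R + C = 18.6 - j2.653e+06 Ω = 2.653e+06∠-90.0° Ω.
Step 4 — Power factor: PF = cos(φ) = Re(Z)/|Z| = 18.6/2.6526e+06 = 7.012e-06.
Step 5 — Type: Im(Z) = -2.653e+06 ⇒ leading (phase φ = -90.0°).

PF = 7.012e-06 (leading, φ = -90.0°)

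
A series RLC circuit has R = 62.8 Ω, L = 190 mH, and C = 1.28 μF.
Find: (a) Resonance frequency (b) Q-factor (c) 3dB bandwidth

Step 1 — Resonance condition Im(Z)=0 gives ω₀ = 1/√(LC).
Step 2 — ω₀ = 1/√(0.19·1.28e-06) = 2028 rad/s.
Step 3 — f₀ = ω₀/(2π) = 322.7 Hz.
Step 4 — Series Q: Q = ω₀L/R = 2028·0.19/62.8 = 6.135.
Step 5 — 3dB bandwidth: Δω = ω₀/Q = 330.5 rad/s; BW = Δω/(2π) = 52.6 Hz.

(a) f₀ = 322.7 Hz  (b) Q = 6.135  (c) BW = 52.6 Hz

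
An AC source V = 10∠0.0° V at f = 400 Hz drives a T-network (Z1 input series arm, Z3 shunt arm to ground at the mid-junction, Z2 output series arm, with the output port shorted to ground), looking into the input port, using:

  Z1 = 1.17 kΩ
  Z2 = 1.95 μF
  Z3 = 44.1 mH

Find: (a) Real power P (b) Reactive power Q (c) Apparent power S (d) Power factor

Step 1 — Angular frequency: ω = 2π·f = 2π·400 = 2513 rad/s.
Step 2 — Component impedances:
  Z1: Z = R = 1170 Ω
  Z2: Z = 1/(jωC) = -j/(ω·C) = 0 - j204 Ω
  Z3: Z = jωL = j·2513·0.0441 = 0 + j110.8 Ω
Step 3 — With the output port shorted to ground, the output series arm Z2 runs from the junction to ground; the shunt arm Z3 also runs from the junction to ground. They appear in parallel: Z3 || Z2 = 0 + j242.6 Ω.
Step 4 — Series with input arm Z1: Z_in = Z1 + (Z3 || Z2) = 1170 + j242.6 Ω = 1195∠11.7° Ω.
Step 5 — Source phasor: V = 10∠0.0° V = 10 V.
Step 6 — Current: I = V / Z = 0.008195 - j0.001699 A = 0.008369∠-11.7° A.
Step 7 — Complex power: S = V·I* = 0.08195 + j0.01699 VA.
Step 8 — Real power: P = Re(S) = 0.08195 W.
Step 9 — Reactive power: Q = Im(S) = 0.01699 VAR.
Step 10 — Apparent power: |S| = 0.08369 VA.
Step 11 — Power factor: PF = P/|S| = 0.9792 (lagging).

(a) P = 0.08195 W  (b) Q = 0.01699 VAR  (c) S = 0.08369 VA  (d) PF = 0.9792 (lagging)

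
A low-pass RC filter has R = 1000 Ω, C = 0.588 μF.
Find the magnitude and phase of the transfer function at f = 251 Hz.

Step 1 — Angular frequency: ω = 2π·251 = 1577 rad/s.
Step 2 — Transfer function: H(jω) = 1/(1 + jωRC).
Step 3 — Denominator: 1 + jωRC = 1 + j·1577·1000·5.88e-07 = 1 + j0.9273.
Step 4 — H = 0.5377 - j0.4986.
Step 5 — Magnitude: |H| = 0.7332 (-2.7 dB); phase: φ = -42.8°.

|H| = 0.7332 (-2.7 dB), φ = -42.8°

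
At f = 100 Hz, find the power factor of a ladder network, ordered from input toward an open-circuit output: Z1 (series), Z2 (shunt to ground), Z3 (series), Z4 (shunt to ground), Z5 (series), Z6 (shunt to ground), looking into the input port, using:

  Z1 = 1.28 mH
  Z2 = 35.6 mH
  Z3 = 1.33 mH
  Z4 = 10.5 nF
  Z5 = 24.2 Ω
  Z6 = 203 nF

Step 1 — Angular frequency: ω = 2π·f = 2π·100 = 628.3 rad/s.
Step 2 — Component impedances:
  Z1: Z = jωL = j·628.3·0.00128 = 0 + j0.8042 Ω
  Z2: Z = jωL = j·628.3·0.0356 = 0 + j22.37 Ω
  Z3: Z = jωL = j·628.3·0.00133 = 0 + j0.8357 Ω
  Z4: Z = 1/(jωC) = -j/(ω·C) = 0 - j1.516e+05 Ω
  Z5: Z = R = 24.2 Ω
  Z6: Z = 1/(jωC) = -j/(ω·C) = 0 - j7840 Ω
Step 3 — Ladder network (open output): work backward from the far end, alternating series and parallel combinations. Z_in = 0.0001982 + j23.24 Ω = 23.24∠90.0° Ω.
Step 4 — Power factor: PF = cos(φ) = Re(Z)/|Z| = 0.00019821/23.24 = 8.529e-06.
Step 5 — Type: Im(Z) = 23.24 ⇒ lagging (phase φ = 90.0°).

PF = 8.529e-06 (lagging, φ = 90.0°)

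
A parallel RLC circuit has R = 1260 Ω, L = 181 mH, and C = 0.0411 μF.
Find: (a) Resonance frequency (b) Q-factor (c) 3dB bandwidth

Step 1 — Resonance: ω₀ = 1/√(LC) = 1/√(0.181·4.11e-08) = 1.159e+04 rad/s.
Step 2 — f₀ = ω₀/(2π) = 1845 Hz.
Step 3 — Parallel Q: Q = R/(ω₀L) = 1260/(1.159e+04·0.181) = 0.6004.
Step 4 — Bandwidth: Δω = ω₀/Q = 1.931e+04 rad/s; BW = Δω/(2π) = 3073 Hz.

(a) f₀ = 1845 Hz  (b) Q = 0.6004  (c) BW = 3073 Hz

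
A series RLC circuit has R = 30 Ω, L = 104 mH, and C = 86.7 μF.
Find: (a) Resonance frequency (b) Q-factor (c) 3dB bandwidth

Step 1 — Resonance: ω₀ = 1/√(LC) = 1/√(0.104·8.67e-05) = 333 rad/s.
Step 2 — f₀ = ω₀/(2π) = 53 Hz.
Step 3 — Series Q: Q = ω₀L/R = 333·0.104/30 = 1.154.
Step 4 — Bandwidth: Δω = ω₀/Q = 288.5 rad/s; BW = Δω/(2π) = 45.91 Hz.

(a) f₀ = 53 Hz  (b) Q = 1.154  (c) BW = 45.91 Hz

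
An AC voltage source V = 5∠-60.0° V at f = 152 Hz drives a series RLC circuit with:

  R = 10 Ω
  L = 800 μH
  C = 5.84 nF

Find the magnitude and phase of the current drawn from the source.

Step 1 — Angular frequency: ω = 2π·f = 2π·152 = 955 rad/s.
Step 2 — Component impedances:
  R: Z = R = 10 Ω
  L: Z = jωL = j·955·0.0008 = 0 + j0.764 Ω
  C: Z = 1/(jωC) = -j/(ω·C) = 0 - j1.793e+05 Ω
Step 3 — Series combination: Z_total = R + L + C = 10 - j1.793e+05 Ω = 1.793e+05∠-90.0° Ω.
Step 4 — Source phasor: V = 5∠-60.0° V = 2.5 - j4.33 V.
Step 5 — Ohm's law: I = V / Z_total = (2.5 - j4.33) / (10 - j1.793e+05) = 2.415e-05 + j1.394e-05 A.
Step 6 — Convert to polar: |I| = 2.789e-05 A, ∠I = 30.0°.

I = 2.789e-05∠30.0° A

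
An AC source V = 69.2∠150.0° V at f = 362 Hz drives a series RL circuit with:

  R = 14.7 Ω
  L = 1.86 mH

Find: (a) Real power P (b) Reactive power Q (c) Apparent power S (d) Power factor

Step 1 — Angular frequency: ω = 2π·f = 2π·362 = 2275 rad/s.
Step 2 — Component impedances:
  R: Z = R = 14.7 Ω
  L: Z = jωL = j·2275·0.00186 = 0 + j4.231 Ω
Step 3 — Series combination: Z_total = R + L = 14.7 + j4.231 Ω = 15.3∠16.1° Ω.
Step 4 — Source phasor: V = 69.2∠150.0° V = -59.93 + j34.6 V.
Step 5 — Current: I = V / Z = -3.139 + j3.257 A = 4.524∠133.9° A.
Step 6 — Complex power: S = V·I* = 300.8 + j86.58 VA.
Step 7 — Real power: P = Re(S) = 300.8 W.
Step 8 — Reactive power: Q = Im(S) = 86.58 VAR.
Step 9 — Apparent power: |S| = 313.1 VA.
Step 10 — Power factor: PF = P/|S| = 0.961 (lagging).

(a) P = 300.8 W  (b) Q = 86.58 VAR  (c) S = 313.1 VA  (d) PF = 0.961 (lagging)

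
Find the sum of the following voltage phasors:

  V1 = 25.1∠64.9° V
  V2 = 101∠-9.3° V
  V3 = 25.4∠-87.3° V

Step 1 — Convert each phasor to rectangular form:
  V1 = 25.1·(cos(64.9°) + j·sin(64.9°)) = 10.65 + j22.73 V
  V2 = 101·(cos(-9.3°) + j·sin(-9.3°)) = 99.67 - j16.32 V
  V3 = 25.4·(cos(-87.3°) + j·sin(-87.3°)) = 1.197 - j25.37 V
Step 2 — Sum components: V_total = 111.5 - j18.96 V.
Step 3 — Convert to polar: |V_total| = 113.1 V, ∠V_total = -9.7°.

V_total = 113.1∠-9.7° V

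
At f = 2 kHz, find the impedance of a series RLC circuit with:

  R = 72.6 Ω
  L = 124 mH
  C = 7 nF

Step 1 — Angular frequency: ω = 2π·f = 2π·2000 = 1.257e+04 rad/s.
Step 2 — Component impedances:
  R: Z = R = 72.6 Ω
  L: Z = jωL = j·1.257e+04·0.124 = 0 + j1558 Ω
  C: Z = 1/(jωC) = -j/(ω·C) = 0 - j1.137e+04 Ω
Step 3 — Series combination: Z_total = R + L + C = 72.6 - j9810 Ω = 9810∠-89.6° Ω.

Z = 72.6 - j9810 Ω = 9810∠-89.6° Ω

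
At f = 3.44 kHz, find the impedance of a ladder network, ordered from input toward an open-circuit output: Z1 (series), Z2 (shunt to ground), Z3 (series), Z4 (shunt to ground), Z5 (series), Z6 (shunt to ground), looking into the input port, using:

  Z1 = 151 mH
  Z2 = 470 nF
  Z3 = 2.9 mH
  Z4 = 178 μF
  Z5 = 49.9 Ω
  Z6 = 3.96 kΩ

Step 1 — Angular frequency: ω = 2π·f = 2π·3440 = 2.161e+04 rad/s.
Step 2 — Component impedances:
  Z1: Z = jωL = j·2.161e+04·0.151 = 0 + j3264 Ω
  Z2: Z = 1/(jωC) = -j/(ω·C) = 0 - j98.44 Ω
  Z3: Z = jωL = j·2.161e+04·0.0029 = 0 + j62.68 Ω
  Z4: Z = 1/(jωC) = -j/(ω·C) = 0 - j0.2599 Ω
  Z5: Z = R = 49.9 Ω
  Z6: Z = R = 3960 Ω
Step 3 — Ladder network (open output): work backward from the far end, alternating series and parallel combinations. Z_in = 0.0001259 + j3434 Ω = 3434∠90.0° Ω.

Z = 0.0001259 + j3434 Ω = 3434∠90.0° Ω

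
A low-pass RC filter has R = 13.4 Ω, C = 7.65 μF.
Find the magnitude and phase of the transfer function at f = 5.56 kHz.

Step 1 — Angular frequency: ω = 2π·5560 = 3.493e+04 rad/s.
Step 2 — Transfer function: H(jω) = 1/(1 + jωRC).
Step 3 — Denominator: 1 + jωRC = 1 + j·3.493e+04·13.4·7.65e-06 = 1 + j3.581.
Step 4 — H = 0.07234 - j0.259.
Step 5 — Magnitude: |H| = 0.269 (-11.4 dB); phase: φ = -74.4°.

|H| = 0.269 (-11.4 dB), φ = -74.4°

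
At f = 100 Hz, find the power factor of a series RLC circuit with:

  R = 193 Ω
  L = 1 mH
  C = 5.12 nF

Step 1 — Angular frequency: ω = 2π·f = 2π·100 = 628.3 rad/s.
Step 2 — Component impedances:
  R: Z = R = 193 Ω
  L: Z = jωL = j·628.3·0.001 = 0 + j0.6283 Ω
  C: Z = 1/(jωC) = -j/(ω·C) = 0 - j3.108e+05 Ω
Step 3 — Series combination: Z_total = R + L + C = 193 - j3.108e+05 Ω = 3.108e+05∠-90.0° Ω.
Step 4 — Power factor: PF = cos(φ) = Re(Z)/|Z| = 193/3.1085e+05 = 0.0006209.
Step 5 — Type: Im(Z) = -3.108e+05 ⇒ leading (phase φ = -90.0°).

PF = 0.0006209 (leading, φ = -90.0°)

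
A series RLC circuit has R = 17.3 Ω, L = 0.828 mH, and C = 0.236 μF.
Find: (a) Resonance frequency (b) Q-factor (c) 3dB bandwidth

Step 1 — Resonance: ω₀ = 1/√(LC) = 1/√(0.000828·2.36e-07) = 7.154e+04 rad/s.
Step 2 — f₀ = ω₀/(2π) = 1.139e+04 Hz.
Step 3 — Series Q: Q = ω₀L/R = 7.154e+04·0.000828/17.3 = 3.424.
Step 4 — Bandwidth: Δω = ω₀/Q = 2.089e+04 rad/s; BW = Δω/(2π) = 3325 Hz.

(a) f₀ = 1.139e+04 Hz  (b) Q = 3.424  (c) BW = 3325 Hz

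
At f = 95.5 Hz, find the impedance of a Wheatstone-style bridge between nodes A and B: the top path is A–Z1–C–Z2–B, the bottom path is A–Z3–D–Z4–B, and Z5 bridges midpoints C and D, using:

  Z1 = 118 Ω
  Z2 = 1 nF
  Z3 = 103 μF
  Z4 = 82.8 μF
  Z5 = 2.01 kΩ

Step 1 — Angular frequency: ω = 2π·f = 2π·95.5 = 600 rad/s.
Step 2 — Component impedances:
  Z1: Z = R = 118 Ω
  Z2: Z = 1/(jωC) = -j/(ω·C) = 0 - j1.667e+06 Ω
  Z3: Z = 1/(jωC) = -j/(ω·C) = 0 - j16.18 Ω
  Z4: Z = 1/(jωC) = -j/(ω·C) = 0 - j20.13 Ω
  Z5: Z = R = 2010 Ω
Step 3 — Bridge requires nodal analysis (the Z5 bridge couples midpoints C and D, so the two paths cannot be reduced to a simple series/parallel combination). Setting node B to ground and injecting 1 A at node A, the 3-node admittance system at A, C, D solves to V_A = Z_AB = 0.123 - j36.31 Ω = 36.31∠-89.8° Ω.

Z = 0.123 - j36.31 Ω = 36.31∠-89.8° Ω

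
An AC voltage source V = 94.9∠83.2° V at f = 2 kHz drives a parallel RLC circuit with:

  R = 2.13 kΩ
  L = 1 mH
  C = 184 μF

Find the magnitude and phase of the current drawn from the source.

Step 1 — Angular frequency: ω = 2π·f = 2π·2000 = 1.257e+04 rad/s.
Step 2 — Component impedances:
  R: Z = R = 2130 Ω
  L: Z = jωL = j·1.257e+04·0.001 = 0 + j12.57 Ω
  C: Z = 1/(jωC) = -j/(ω·C) = 0 - j0.4325 Ω
Step 3 — Parallel combination: 1/Z_total = 1/R + 1/L + 1/C; Z_total = 9.419e-05 - j0.4479 Ω = 0.4479∠-90.0° Ω.
Step 4 — Source phasor: V = 94.9∠83.2° V = 11.24 + j94.23 V.
Step 5 — Ohm's law: I = V / Z_total = (11.24 + j94.23) / (9.419e-05 - j0.4479) = -210.4 + j25.13 A.
Step 6 — Convert to polar: |I| = 211.9 A, ∠I = 173.2°.

I = 211.9∠173.2° A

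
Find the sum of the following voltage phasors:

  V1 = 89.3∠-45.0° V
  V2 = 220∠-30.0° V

Step 1 — Convert each phasor to rectangular form:
  V1 = 89.3·(cos(-45.0°) + j·sin(-45.0°)) = 63.14 - j63.14 V
  V2 = 220·(cos(-30.0°) + j·sin(-30.0°)) = 190.5 - j110 V
Step 2 — Sum components: V_total = 253.7 - j173.1 V.
Step 3 — Convert to polar: |V_total| = 307.1 V, ∠V_total = -34.3°.

V_total = 307.1∠-34.3° V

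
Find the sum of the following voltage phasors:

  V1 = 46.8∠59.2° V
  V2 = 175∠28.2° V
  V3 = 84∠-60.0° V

Step 1 — Convert each phasor to rectangular form:
  V1 = 46.8·(cos(59.2°) + j·sin(59.2°)) = 23.96 + j40.2 V
  V2 = 175·(cos(28.2°) + j·sin(28.2°)) = 154.2 + j82.7 V
  V3 = 84·(cos(-60.0°) + j·sin(-60.0°)) = 42 - j72.75 V
Step 2 — Sum components: V_total = 220.2 + j50.15 V.
Step 3 — Convert to polar: |V_total| = 225.8 V, ∠V_total = 12.8°.

V_total = 225.8∠12.8° V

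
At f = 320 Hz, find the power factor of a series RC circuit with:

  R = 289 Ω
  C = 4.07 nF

Step 1 — Angular frequency: ω = 2π·f = 2π·320 = 2011 rad/s.
Step 2 — Component impedances:
  R: Z = R = 289 Ω
  C: Z = 1/(jωC) = -j/(ω·C) = 0 - j1.222e+05 Ω
Step 3 — Series combination: Z_total = R + C = 289 - j1.222e+05 Ω = 1.222e+05∠-89.9° Ω.
Step 4 — Power factor: PF = cos(φ) = Re(Z)/|Z| = 289/1.222e+05 = 0.002365.
Step 5 — Type: Im(Z) = -1.222e+05 ⇒ leading (phase φ = -89.9°).

PF = 0.002365 (leading, φ = -89.9°)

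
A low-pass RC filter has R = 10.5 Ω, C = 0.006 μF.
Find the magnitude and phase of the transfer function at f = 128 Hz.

Step 1 — Angular frequency: ω = 2π·128 = 804.2 rad/s.
Step 2 — Transfer function: H(jω) = 1/(1 + jωRC).
Step 3 — Denominator: 1 + jωRC = 1 + j·804.2·10.5·6e-09 = 1 + j5.067e-05.
Step 4 — H = 1 - j5.067e-05.
Step 5 — Magnitude: |H| = 1 (-0.0 dB); phase: φ = -0.0°.

|H| = 1 (-0.0 dB), φ = -0.0°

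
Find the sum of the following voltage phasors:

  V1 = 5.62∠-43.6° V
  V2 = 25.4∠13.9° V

Step 1 — Convert each phasor to rectangular form:
  V1 = 5.62·(cos(-43.6°) + j·sin(-43.6°)) = 4.07 - j3.876 V
  V2 = 25.4·(cos(13.9°) + j·sin(13.9°)) = 24.66 + j6.102 V
Step 2 — Sum components: V_total = 28.73 + j2.226 V.
Step 3 — Convert to polar: |V_total| = 28.81 V, ∠V_total = 4.4°.

V_total = 28.81∠4.4° V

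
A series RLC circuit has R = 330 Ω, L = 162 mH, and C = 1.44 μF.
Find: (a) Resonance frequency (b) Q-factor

Step 1 — Resonance condition Im(Z)=0 gives ω₀ = 1/√(LC).
Step 2 — ω₀ = 1/√(0.162·1.44e-06) = 2070 rad/s.
Step 3 — f₀ = ω₀/(2π) = 329.5 Hz.
Step 4 — Series Q: Q = ω₀L/R = 2070·0.162/330 = 1.016.

(a) f₀ = 329.5 Hz  (b) Q = 1.016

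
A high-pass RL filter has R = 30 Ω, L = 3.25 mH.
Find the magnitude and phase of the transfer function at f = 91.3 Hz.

Step 1 — Angular frequency: ω = 2π·91.3 = 573.7 rad/s.
Step 2 — Transfer function: H(jω) = jωL/(R + jωL).
Step 3 — Numerator jωL = j·1.864; denominator R + jωL = 30 + j1.864.
Step 4 — H = 0.003847 + j0.06191.
Step 5 — Magnitude: |H| = 0.06203 (-24.1 dB); phase: φ = 86.4°.

|H| = 0.06203 (-24.1 dB), φ = 86.4°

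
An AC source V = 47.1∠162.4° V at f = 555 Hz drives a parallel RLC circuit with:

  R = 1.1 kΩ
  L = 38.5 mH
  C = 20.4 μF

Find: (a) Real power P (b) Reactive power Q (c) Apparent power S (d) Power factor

Step 1 — Angular frequency: ω = 2π·f = 2π·555 = 3487 rad/s.
Step 2 — Component impedances:
  R: Z = R = 1100 Ω
  L: Z = jωL = j·3487·0.0385 = 0 + j134.3 Ω
  C: Z = 1/(jωC) = -j/(ω·C) = 0 - j14.06 Ω
Step 3 — Parallel combination: 1/Z_total = 1/R + 1/L + 1/C; Z_total = 0.2241 - j15.7 Ω = 15.7∠-89.2° Ω.
Step 4 — Source phasor: V = 47.1∠162.4° V = -44.9 + j14.24 V.
Step 5 — Current: I = V / Z = -0.9479 - j2.846 A = 3∠-108.4° A.
Step 6 — Complex power: S = V·I* = 2.017 - j141.3 VA.
Step 7 — Real power: P = Re(S) = 2.017 W.
Step 8 — Reactive power: Q = Im(S) = -141.3 VAR.
Step 9 — Apparent power: |S| = 141.3 VA.
Step 10 — Power factor: PF = P/|S| = 0.01427 (leading).

(a) P = 2.017 W  (b) Q = -141.3 VAR  (c) S = 141.3 VA  (d) PF = 0.01427 (leading)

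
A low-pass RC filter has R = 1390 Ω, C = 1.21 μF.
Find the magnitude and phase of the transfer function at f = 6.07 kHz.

Step 1 — Angular frequency: ω = 2π·6070 = 3.814e+04 rad/s.
Step 2 — Transfer function: H(jω) = 1/(1 + jωRC).
Step 3 — Denominator: 1 + jωRC = 1 + j·3.814e+04·1390·1.21e-06 = 1 + j64.15.
Step 4 — H = 0.000243 - j0.01559.
Step 5 — Magnitude: |H| = 0.01559 (-36.1 dB); phase: φ = -89.1°.

|H| = 0.01559 (-36.1 dB), φ = -89.1°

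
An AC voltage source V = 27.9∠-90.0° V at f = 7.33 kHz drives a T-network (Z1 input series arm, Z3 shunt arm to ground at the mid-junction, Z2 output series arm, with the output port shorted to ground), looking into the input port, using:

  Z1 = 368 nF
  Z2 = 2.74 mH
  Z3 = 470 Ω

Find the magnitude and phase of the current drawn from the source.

Step 1 — Angular frequency: ω = 2π·f = 2π·7330 = 4.606e+04 rad/s.
Step 2 — Component impedances:
  Z1: Z = 1/(jωC) = -j/(ω·C) = 0 - j59 Ω
  Z2: Z = jωL = j·4.606e+04·0.00274 = 0 + j126.2 Ω
  Z3: Z = R = 470 Ω
Step 3 — With the output port shorted to ground, the output series arm Z2 runs from the junction to ground; the shunt arm Z3 also runs from the junction to ground. They appear in parallel: Z3 || Z2 = 31.6 + j117.7 Ω.
Step 4 — Series with input arm Z1: Z_in = Z1 + (Z3 || Z2) = 31.6 + j58.71 Ω = 66.67∠61.7° Ω.
Step 5 — Source phasor: V = 27.9∠-90.0° V = 0 - j27.9 V.
Step 6 — Ohm's law: I = V / Z_total = (0 - j27.9) / (31.6 + j58.71) = -0.3685 - j0.1984 A.
Step 7 — Convert to polar: |I| = 0.4185 A, ∠I = -151.7°.

I = 0.4185∠-151.7° A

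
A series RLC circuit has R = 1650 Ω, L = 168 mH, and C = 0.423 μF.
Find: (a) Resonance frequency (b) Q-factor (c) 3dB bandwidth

Step 1 — Resonance: ω₀ = 1/√(LC) = 1/√(0.168·4.23e-07) = 3751 rad/s.
Step 2 — f₀ = ω₀/(2π) = 597 Hz.
Step 3 — Series Q: Q = ω₀L/R = 3751·0.168/1650 = 0.3819.
Step 4 — Bandwidth: Δω = ω₀/Q = 9821 rad/s; BW = Δω/(2π) = 1563 Hz.

(a) f₀ = 597 Hz  (b) Q = 0.3819  (c) BW = 1563 Hz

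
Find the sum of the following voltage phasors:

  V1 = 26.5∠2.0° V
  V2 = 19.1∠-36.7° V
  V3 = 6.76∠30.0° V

Step 1 — Convert each phasor to rectangular form:
  V1 = 26.5·(cos(2.0°) + j·sin(2.0°)) = 26.48 + j0.9248 V
  V2 = 19.1·(cos(-36.7°) + j·sin(-36.7°)) = 15.31 - j11.41 V
  V3 = 6.76·(cos(30.0°) + j·sin(30.0°)) = 5.854 + j3.38 V
Step 2 — Sum components: V_total = 47.65 - j7.11 V.
Step 3 — Convert to polar: |V_total| = 48.18 V, ∠V_total = -8.5°.

V_total = 48.18∠-8.5° V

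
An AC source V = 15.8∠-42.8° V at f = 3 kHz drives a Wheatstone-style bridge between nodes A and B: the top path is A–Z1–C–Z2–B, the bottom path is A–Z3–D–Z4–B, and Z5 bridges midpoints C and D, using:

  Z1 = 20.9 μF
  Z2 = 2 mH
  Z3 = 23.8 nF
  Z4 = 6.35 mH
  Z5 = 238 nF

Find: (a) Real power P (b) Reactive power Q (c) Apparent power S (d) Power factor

Step 1 — Angular frequency: ω = 2π·f = 2π·3000 = 1.885e+04 rad/s.
Step 2 — Component impedances:
  Z1: Z = 1/(jωC) = -j/(ω·C) = 0 - j2.538 Ω
  Z2: Z = jωL = j·1.885e+04·0.002 = 0 + j37.7 Ω
  Z3: Z = 1/(jωC) = -j/(ω·C) = 0 - j2229 Ω
  Z4: Z = jωL = j·1.885e+04·0.00635 = 0 + j119.7 Ω
  Z5: Z = 1/(jωC) = -j/(ω·C) = 0 - j222.9 Ω
Step 3 — Bridge requires nodal analysis (the Z5 bridge couples midpoints C and D, so the two paths cannot be reduced to a simple series/parallel combination). Setting node B to ground and injecting 1 A at node A, the 3-node admittance system at A, C, D solves to V_A = Z_AB = 0 + j66.18 Ω = 66.18∠90.0° Ω.
Step 4 — Source phasor: V = 15.8∠-42.8° V = 11.59 - j10.74 V.
Step 5 — Current: I = V / Z = -0.1622 - j0.1752 A = 0.2388∠-132.8° A.
Step 6 — Complex power: S = V·I* = 0 + j3.772 VA.
Step 7 — Real power: P = Re(S) = 0 W.
Step 8 — Reactive power: Q = Im(S) = 3.772 VAR.
Step 9 — Apparent power: |S| = 3.772 VA.
Step 10 — Power factor: PF = P/|S| = 0 (lagging).

(a) P = 0 W  (b) Q = 3.772 VAR  (c) S = 3.772 VA  (d) PF = 0 (lagging)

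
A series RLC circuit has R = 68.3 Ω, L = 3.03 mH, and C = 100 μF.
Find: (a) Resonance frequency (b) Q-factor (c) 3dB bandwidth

Step 1 — Resonance condition Im(Z)=0 gives ω₀ = 1/√(LC).
Step 2 — ω₀ = 1/√(0.00303·0.0001) = 1817 rad/s.
Step 3 — f₀ = ω₀/(2π) = 289.1 Hz.
Step 4 — Series Q: Q = ω₀L/R = 1817·0.00303/68.3 = 0.08059.
Step 5 — 3dB bandwidth: Δω = ω₀/Q = 2.254e+04 rad/s; BW = Δω/(2π) = 3588 Hz.

(a) f₀ = 289.1 Hz  (b) Q = 0.08059  (c) BW = 3588 Hz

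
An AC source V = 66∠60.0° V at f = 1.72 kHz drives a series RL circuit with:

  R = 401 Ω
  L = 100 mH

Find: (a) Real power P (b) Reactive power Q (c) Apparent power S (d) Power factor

Step 1 — Angular frequency: ω = 2π·f = 2π·1720 = 1.081e+04 rad/s.
Step 2 — Component impedances:
  R: Z = R = 401 Ω
  L: Z = jωL = j·1.081e+04·0.1 = 0 + j1081 Ω
Step 3 — Series combination: Z_total = R + L = 401 + j1081 Ω = 1153∠69.6° Ω.
Step 4 — Source phasor: V = 66∠60.0° V = 33 + j57.16 V.
Step 5 — Current: I = V / Z = 0.05645 - j0.00959 A = 0.05726∠-9.6° A.
Step 6 — Complex power: S = V·I* = 1.315 + j3.543 VA.
Step 7 — Real power: P = Re(S) = 1.315 W.
Step 8 — Reactive power: Q = Im(S) = 3.543 VAR.
Step 9 — Apparent power: |S| = 3.779 VA.
Step 10 — Power factor: PF = P/|S| = 0.3479 (lagging).

(a) P = 1.315 W  (b) Q = 3.543 VAR  (c) S = 3.779 VA  (d) PF = 0.3479 (lagging)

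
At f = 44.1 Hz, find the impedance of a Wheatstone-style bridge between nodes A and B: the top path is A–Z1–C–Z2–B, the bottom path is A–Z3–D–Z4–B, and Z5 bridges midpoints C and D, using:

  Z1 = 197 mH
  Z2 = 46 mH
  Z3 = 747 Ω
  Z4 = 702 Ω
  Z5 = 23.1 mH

Step 1 — Angular frequency: ω = 2π·f = 2π·44.1 = 277.1 rad/s.
Step 2 — Component impedances:
  Z1: Z = jωL = j·277.1·0.197 = 0 + j54.59 Ω
  Z2: Z = jωL = j·277.1·0.046 = 0 + j12.75 Ω
  Z3: Z = R = 747 Ω
  Z4: Z = R = 702 Ω
  Z5: Z = jωL = j·277.1·0.0231 = 0 + j6.401 Ω
Step 3 — Bridge requires nodal analysis (the Z5 bridge couples midpoints C and D, so the two paths cannot be reduced to a simple series/parallel combination). Setting node B to ground and injecting 1 A at node A, the 3-node admittance system at A, C, D solves to V_A = Z_AB = 4.195 + j67.02 Ω = 67.15∠86.4° Ω.

Z = 4.195 + j67.02 Ω = 67.15∠86.4° Ω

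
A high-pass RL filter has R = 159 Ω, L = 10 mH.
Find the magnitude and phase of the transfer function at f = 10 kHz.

Step 1 — Angular frequency: ω = 2π·1e+04 = 6.283e+04 rad/s.
Step 2 — Transfer function: H(jω) = jωL/(R + jωL).
Step 3 — Numerator jωL = j·628.3; denominator R + jωL = 159 + j628.3.
Step 4 — H = 0.9398 + j0.2378.
Step 5 — Magnitude: |H| = 0.9694 (-0.3 dB); phase: φ = 14.2°.

|H| = 0.9694 (-0.3 dB), φ = 14.2°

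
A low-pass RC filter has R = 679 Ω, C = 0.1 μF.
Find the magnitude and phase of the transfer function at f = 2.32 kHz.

Step 1 — Angular frequency: ω = 2π·2320 = 1.458e+04 rad/s.
Step 2 — Transfer function: H(jω) = 1/(1 + jωRC).
Step 3 — Denominator: 1 + jωRC = 1 + j·1.458e+04·679·1e-07 = 1 + j0.9898.
Step 4 — H = 0.5051 - j0.5.
Step 5 — Magnitude: |H| = 0.7107 (-3.0 dB); phase: φ = -44.7°.

|H| = 0.7107 (-3.0 dB), φ = -44.7°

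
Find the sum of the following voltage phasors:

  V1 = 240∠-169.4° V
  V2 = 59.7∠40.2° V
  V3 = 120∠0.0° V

Step 1 — Convert each phasor to rectangular form:
  V1 = 240·(cos(-169.4°) + j·sin(-169.4°)) = -235.9 - j44.15 V
  V2 = 59.7·(cos(40.2°) + j·sin(40.2°)) = 45.6 + j38.53 V
  V3 = 120·(cos(0.0°) + j·sin(0.0°)) = 120 V
Step 2 — Sum components: V_total = -70.31 - j5.615 V.
Step 3 — Convert to polar: |V_total| = 70.53 V, ∠V_total = -175.4°.

V_total = 70.53∠-175.4° V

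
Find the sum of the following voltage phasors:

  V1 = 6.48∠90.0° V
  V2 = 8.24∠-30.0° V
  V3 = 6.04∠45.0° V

Step 1 — Convert each phasor to rectangular form:
  V1 = 6.48·(cos(90.0°) + j·sin(90.0°)) = 0 + j6.48 V
  V2 = 8.24·(cos(-30.0°) + j·sin(-30.0°)) = 7.136 - j4.12 V
  V3 = 6.04·(cos(45.0°) + j·sin(45.0°)) = 4.271 + j4.271 V
Step 2 — Sum components: V_total = 11.41 + j6.631 V.
Step 3 — Convert to polar: |V_total| = 13.19 V, ∠V_total = 30.2°.

V_total = 13.19∠30.2° V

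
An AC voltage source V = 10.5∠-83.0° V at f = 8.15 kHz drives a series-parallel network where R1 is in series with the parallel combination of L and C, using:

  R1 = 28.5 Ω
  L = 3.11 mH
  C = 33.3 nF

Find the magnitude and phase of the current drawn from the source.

Step 1 — Angular frequency: ω = 2π·f = 2π·8150 = 5.121e+04 rad/s.
Step 2 — Component impedances:
  R1: Z = R = 28.5 Ω
  L: Z = jωL = j·5.121e+04·0.00311 = 0 + j159.3 Ω
  C: Z = 1/(jωC) = -j/(ω·C) = 0 - j586.4 Ω
Step 3 — Parallel branch: L || C = 1/(1/L + 1/C) = 0 + j218.6 Ω.
Step 4 — Series with R1: Z_total = R1 + (L || C) = 28.5 + j218.6 Ω = 220.5∠82.6° Ω.
Step 5 — Source phasor: V = 10.5∠-83.0° V = 1.28 - j10.42 V.
Step 6 — Ohm's law: I = V / Z_total = (1.28 - j10.42) / (28.5 + j218.6) = -0.04612 - j0.01187 A.
Step 7 — Convert to polar: |I| = 0.04762 A, ∠I = -165.6°.

I = 0.04762∠-165.6° A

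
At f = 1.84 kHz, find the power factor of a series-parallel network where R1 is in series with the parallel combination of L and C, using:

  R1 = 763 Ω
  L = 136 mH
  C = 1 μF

Step 1 — Angular frequency: ω = 2π·f = 2π·1840 = 1.156e+04 rad/s.
Step 2 — Component impedances:
  R1: Z = R = 763 Ω
  L: Z = jωL = j·1.156e+04·0.136 = 0 + j1572 Ω
  C: Z = 1/(jωC) = -j/(ω·C) = 0 - j86.5 Ω
Step 3 — Parallel branch: L || C = 1/(1/L + 1/C) = 0 - j91.53 Ω.
Step 4 — Series with R1: Z_total = R1 + (L || C) = 763 - j91.53 Ω = 768.5∠-6.8° Ω.
Step 5 — Power factor: PF = cos(φ) = Re(Z)/|Z| = 763/768.47 = 0.9929.
Step 6 — Type: Im(Z) = -91.53 ⇒ leading (phase φ = -6.8°).

PF = 0.9929 (leading, φ = -6.8°)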